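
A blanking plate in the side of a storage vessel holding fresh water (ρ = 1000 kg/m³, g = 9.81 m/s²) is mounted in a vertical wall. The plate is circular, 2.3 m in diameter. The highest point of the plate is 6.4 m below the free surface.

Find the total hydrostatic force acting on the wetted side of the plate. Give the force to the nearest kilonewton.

γ = ρg = 1000 × 9.81 = 9810 N/m³ = 9.81 kN/m³.
The centroid is at the centre, 1.15 m below the top of the plate, so the centroid depth is h_c = 6.4 + 1.15 = 7.55 m.
A = π(1.15)² = 4.15476 m².
Resultant F = γ·h_c·A = 9.81 × 7.55 × 4.15476 = 307.724 kN.

F ≈ 308 kN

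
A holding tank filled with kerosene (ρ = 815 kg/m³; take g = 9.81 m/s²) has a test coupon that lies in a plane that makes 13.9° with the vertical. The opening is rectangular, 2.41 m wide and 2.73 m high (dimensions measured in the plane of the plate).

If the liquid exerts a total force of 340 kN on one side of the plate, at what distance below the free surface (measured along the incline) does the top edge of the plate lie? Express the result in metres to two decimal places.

γ = ρg = 815 × 9.81 / 1000 = 7.99515 kN/m³.
A = 2.41 × 2.73 = 6.5793 m².
From F = γ·h_c·A, the centroid depth is h_c = 340/(7.99515 × 6.5793) = 6.46357 m.
The plate makes 13.9° with the vertical, i.e. θ = 90° − 13.9° = 76.1° to the horizontal. Measuring y along the incline from the free-surface line, vertical depth h = y·sinθ with sinθ = 0.970716.
Along the incline, y_c = h_c/sinθ = 6.46357/0.970716 = 6.65856 m.
The centroid lies 2.73/2 = 1.365 m below the top edge, so the top edge sits at y_top = 6.65856 − 1.365 = 5.29356 m along the incline.

y_top ≈ 5.29 m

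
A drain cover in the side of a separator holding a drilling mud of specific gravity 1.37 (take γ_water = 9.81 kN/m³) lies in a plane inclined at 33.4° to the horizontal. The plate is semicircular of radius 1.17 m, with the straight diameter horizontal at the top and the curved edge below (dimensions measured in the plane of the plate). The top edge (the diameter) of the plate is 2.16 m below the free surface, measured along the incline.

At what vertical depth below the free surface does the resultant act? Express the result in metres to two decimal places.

h_p = 1.48 m

γ = 1.37 × 9.81 = 13.4397 kN/m³.
Let θ = 33.4° be the plate's angle to the horizontal; measure y along the incline from where the plane meets the free surface. Vertical depth h = y·sinθ with sinθ = 0.550481.
The centroid of a semicircle lies 4r/(3π) = 0.496563 m from the diameter, here below the top edge, so y_c = 2.16 + 0.496563 = 2.65656 m and h_c = 2.65656 × 0.550481 = 1.46239 m.
A = πr²/2 = π × 1.17²/2 = 2.15026 m².
Resultant F = γ·h_c·A = 13.4397 × 1.46239 × 2.15026 = 42.2614 kN.
I_c = (π/8 − 8/(9π))·r⁴ = 0.109757 × 1.17⁴ = 0.205672 m⁴.
Centre of pressure: y_p = y_c + I_c/(y_c·A) = 2.65656 + 0.205672/(2.65656 × 2.15026) = 2.65656 + 0.0360051 = 2.69257 m along the plane.
Vertically, h_p = y_p·sinθ = 2.69257 × 0.550481 = 1.48221 m.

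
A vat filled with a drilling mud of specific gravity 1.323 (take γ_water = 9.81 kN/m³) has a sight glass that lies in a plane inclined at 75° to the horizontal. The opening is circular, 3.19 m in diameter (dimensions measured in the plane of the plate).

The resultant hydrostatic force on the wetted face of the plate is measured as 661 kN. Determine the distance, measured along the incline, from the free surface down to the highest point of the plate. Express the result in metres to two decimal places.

y_top ≈ 5.00 m

γ = 1.323 × 9.81 = 12.97863 kN/m³.
A = π(1.595)² = 7.99229 m².
From F = γ·h_c·A, the centroid depth is h_c = 661/(12.97863 × 7.99229) = 6.37238 m.
Let θ = 75° be the plate's angle to the horizontal; measure y along the incline from where the plane meets the free surface. Vertical depth h = y·sinθ with sinθ = 0.965926.
Along the incline, y_c = h_c/sinθ = 6.37238/0.965926 = 6.59717 m.
The centroid is at the centre, 1.595 m below the top of the plate, so the highest point sits at y_top = 6.59717 − 1.595 = 5.00217 m along the incline.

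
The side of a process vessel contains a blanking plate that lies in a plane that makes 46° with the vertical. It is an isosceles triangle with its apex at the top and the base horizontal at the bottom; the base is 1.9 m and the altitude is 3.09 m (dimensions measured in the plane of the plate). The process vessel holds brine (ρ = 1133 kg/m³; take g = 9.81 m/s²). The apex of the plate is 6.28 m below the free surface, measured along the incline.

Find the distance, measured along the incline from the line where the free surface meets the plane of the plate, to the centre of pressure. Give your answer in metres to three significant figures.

y_p = 8.40 m

γ = ρg = 1133 × 9.81 / 1000 = 11.11473 kN/m³.
The plate makes 46° with the vertical, i.e. θ = 90° − 46° = 44° to the horizontal. Measuring y along the incline from the free-surface line, vertical depth h = y·sinθ with sinθ = 0.694658.
With the apex up, the centroid sits 2h/3 = 2 × 3.09/3 = 2.06 m below the apex, so y_c = 6.28 + 2.06 = 8.34 m and h_c = 8.34 × 0.694658 = 5.79345 m.
A = ½ × 1.9 × 3.09 = 2.9355 m².
Resultant F = γ·h_c·A = 11.11473 × 5.79345 × 2.9355 = 189.025 kN.
I_c = b·h³/36 = 1.9 × 3.09³/36 = 1.55714 m⁴.
Centre of pressure: y_p = y_c + I_c/(y_c·A) = 8.34 + 1.55714/(8.34 × 2.9355) = 8.34 + 0.0636033 = 8.4036 m along the plane.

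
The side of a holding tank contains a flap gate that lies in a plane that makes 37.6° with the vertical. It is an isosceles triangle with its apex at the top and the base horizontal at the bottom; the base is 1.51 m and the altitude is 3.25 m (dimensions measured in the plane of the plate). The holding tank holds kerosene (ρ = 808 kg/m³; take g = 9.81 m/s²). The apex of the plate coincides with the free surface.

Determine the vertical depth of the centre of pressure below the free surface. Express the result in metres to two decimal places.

h_p = 1.93 m

γ = ρg = 808 × 9.81 / 1000 = 7.92648 kN/m³.
The plate makes 37.6° with the vertical, i.e. θ = 90° − 37.6° = 52.4° to the horizontal. Measuring y along the incline from the free-surface line, vertical depth h = y·sinθ with sinθ = 0.792290.
With the apex up, the centroid sits 2h/3 = 2 × 3.25/3 = 2.16667 m below the apex, so y_c = 2.16667 m and h_c = 2.16667 × 0.792290 = 1.71663 m.
A = ½ × 1.51 × 3.25 = 2.45375 m².
Resultant F = γ·h_c·A = 7.92648 × 1.71663 × 2.45375 = 33.3878 kN.
I_c = b·h³/36 = 1.51 × 3.25³/36 = 1.43987 m⁴.
Centre of pressure: y_p = y_c + I_c/(y_c·A) = 2.16667 + 1.43987/(2.16667 × 2.45375) = 2.16667 + 0.270832 = 2.4375 m along the plane.
Vertically, h_p = y_p·sinθ = 2.4375 × 0.792290 = 1.93121 m.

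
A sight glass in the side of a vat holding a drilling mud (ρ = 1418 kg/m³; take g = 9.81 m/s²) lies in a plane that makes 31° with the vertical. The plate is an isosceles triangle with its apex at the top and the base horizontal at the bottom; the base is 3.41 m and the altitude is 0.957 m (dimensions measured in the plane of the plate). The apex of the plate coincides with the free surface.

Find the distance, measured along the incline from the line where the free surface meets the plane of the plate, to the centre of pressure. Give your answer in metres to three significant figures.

γ = ρg = 1418 × 9.81 / 1000 = 13.91058 kN/m³.
The plate makes 31° with the vertical, i.e. θ = 90° − 31° = 59° to the horizontal. Measuring y along the incline from the free-surface line, vertical depth h = y·sinθ with sinθ = 0.857167.
With the apex up, the centroid sits 2h/3 = 2 × 0.957/3 = 0.638 m below the apex, so y_c = 0.638 m and h_c = 0.638 × 0.857167 = 0.546873 m.
A = ½ × 3.41 × 0.957 = 1.63169 m².
Resultant F = γ·h_c·A = 13.91058 × 0.546873 × 1.63169 = 12.4128 kN.
I_c = b·h³/36 = 3.41 × 0.957³/36 = 0.0830209 m⁴.
Centre of pressure: y_p = y_c + I_c/(y_c·A) = 0.638 + 0.0830209/(0.638 × 1.63169) = 0.638 + 0.0797497 = 0.71775 m along the plane.

y_p = 0.718 m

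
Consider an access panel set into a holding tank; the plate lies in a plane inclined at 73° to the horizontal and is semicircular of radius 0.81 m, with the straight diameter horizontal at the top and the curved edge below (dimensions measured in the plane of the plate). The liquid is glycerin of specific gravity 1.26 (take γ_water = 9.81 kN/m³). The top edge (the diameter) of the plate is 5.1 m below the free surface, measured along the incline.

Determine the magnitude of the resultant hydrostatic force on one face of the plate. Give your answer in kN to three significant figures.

γ = 1.26 × 9.81 = 12.3606 kN/m³.
Let θ = 73° be the plate's angle to the horizontal; measure y along the incline from where the plane meets the free surface. Vertical depth h = y·sinθ with sinθ = 0.956305.
The centroid of a semicircle lies 4r/(3π) = 0.343775 m from the diameter, here below the top edge, so y_c = 5.1 + 0.343775 = 5.44377 m and h_c = 5.44377 × 0.956305 = 5.2059 m.
A = πr²/2 = π × 0.81²/2 = 1.0306 m².
Resultant F = γ·h_c·A = 12.3606 × 5.2059 × 1.0306 = 66.3171 kN.

F ≈ 66.3 kN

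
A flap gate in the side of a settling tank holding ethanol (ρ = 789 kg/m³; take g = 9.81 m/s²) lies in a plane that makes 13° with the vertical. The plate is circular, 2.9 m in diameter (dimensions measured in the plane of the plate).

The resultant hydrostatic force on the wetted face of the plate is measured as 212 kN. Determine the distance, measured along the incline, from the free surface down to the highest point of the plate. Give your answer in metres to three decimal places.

γ = ρg = 789 × 9.81 / 1000 = 7.74009 kN/m³.
A = π(1.45)² = 6.6052 m².
From F = γ·h_c·A, the centroid depth is h_c = 212/(7.74009 × 6.6052) = 4.14671 m.
The plate makes 13° with the vertical, i.e. θ = 90° − 13° = 77° to the horizontal. Measuring y along the incline from the free-surface line, vertical depth h = y·sinθ with sinθ = 0.974370.
Along the incline, y_c = h_c/sinθ = 4.14671/0.974370 = 4.25579 m.
The centroid is at the centre, 1.45 m below the top of the plate, so the highest point sits at y_top = 4.25579 − 1.45 = 2.80579 m along the incline.

y_top ≈ 2.806 m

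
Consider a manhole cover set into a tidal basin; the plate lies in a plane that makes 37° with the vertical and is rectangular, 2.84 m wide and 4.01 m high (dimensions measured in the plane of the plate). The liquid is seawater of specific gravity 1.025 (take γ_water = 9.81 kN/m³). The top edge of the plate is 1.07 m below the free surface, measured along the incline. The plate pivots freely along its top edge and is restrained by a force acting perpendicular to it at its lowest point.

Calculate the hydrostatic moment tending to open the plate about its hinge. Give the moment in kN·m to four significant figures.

M ≈ 686.4 kN·m

γ = 1.025 × 9.81 = 10.05525 kN/m³.
The plate makes 37° with the vertical, i.e. θ = 90° − 37° = 53° to the horizontal. Measuring y along the incline from the free-surface line, vertical depth h = y·sinθ with sinθ = 0.798636.
The centroid lies 4.01/2 = 2.005 m below the top edge, so y_c = 1.07 + 2.005 = 3.075 m and h_c = 3.075 × 0.798636 = 2.45581 m.
A = 2.84 × 4.01 = 11.3884 m².
Resultant F = γ·h_c·A = 10.05525 × 2.45581 × 11.3884 = 281.223 kN.
I_c = b·h³/12 = 2.84 × 4.01³/12 = 15.2606 m⁴.
Centre of pressure: y_p = y_c + I_c/(y_c·A) = 3.075 + 15.2606/(3.075 × 11.3884) = 3.075 + 0.435776 = 3.51078 m along the plane.
The resultant acts 2.005 + 0.435776 = 2.44078 m (along the plate) below the hinge at the top edge, so the moment about the hinge is M = F × 2.44078 = 281.223 × 2.44078 = 686.403 kN·m.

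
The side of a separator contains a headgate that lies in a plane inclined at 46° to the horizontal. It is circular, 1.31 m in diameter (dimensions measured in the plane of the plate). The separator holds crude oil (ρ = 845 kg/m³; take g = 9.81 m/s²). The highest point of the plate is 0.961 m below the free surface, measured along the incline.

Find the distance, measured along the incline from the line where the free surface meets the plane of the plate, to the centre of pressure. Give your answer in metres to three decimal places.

γ = ρg = 845 × 9.81 / 1000 = 8.28945 kN/m³.
Let θ = 46° be the plate's angle to the horizontal; measure y along the incline from where the plane meets the free surface. Vertical depth h = y·sinθ with sinθ = 0.719340.
The centroid is at the centre, 0.655 m below the top of the plate, so y_c = 0.961 + 0.655 = 1.616 m and h_c = 1.616 × 0.719340 = 1.16245 m.
A = π(0.655)² = 1.34782 m².
Resultant F = γ·h_c·A = 8.28945 × 1.16245 × 1.34782 = 12.9877 kN.
I_c = πr⁴/4 = π × 0.655⁴/4 = 0.144562 m⁴.
Centre of pressure: y_p = y_c + I_c/(y_c·A) = 1.616 + 0.144562/(1.616 × 1.34782) = 1.616 + 0.0663714 = 1.68237 m along the plane.

y_p = 1.682 m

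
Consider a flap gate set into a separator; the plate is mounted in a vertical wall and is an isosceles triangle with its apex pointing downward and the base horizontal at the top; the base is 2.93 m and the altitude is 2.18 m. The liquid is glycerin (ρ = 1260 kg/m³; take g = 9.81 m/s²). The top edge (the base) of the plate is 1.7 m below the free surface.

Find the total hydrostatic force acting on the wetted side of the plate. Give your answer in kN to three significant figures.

F ≈ 95.8 kN

γ = ρg = 1260 × 9.81 / 1000 = 12.3606 kN/m³.
With the apex down, the centroid sits h/3 = 2.18/3 = 0.726667 m below the base (the top edge), so the centroid depth is h_c = 1.7 + 0.726667 = 2.42667 m.
A = ½ × 2.93 × 2.18 = 3.1937 m².
Resultant F = γ·h_c·A = 12.3606 × 2.42667 × 3.1937 = 95.7953 kN.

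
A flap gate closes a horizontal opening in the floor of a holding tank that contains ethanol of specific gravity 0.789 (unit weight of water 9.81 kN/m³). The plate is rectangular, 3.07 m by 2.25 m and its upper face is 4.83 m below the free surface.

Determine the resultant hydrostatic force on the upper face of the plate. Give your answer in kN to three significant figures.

γ = 0.789 × 9.81 = 7.74009 kN/m³.
The plate is horizontal, so pressure is uniform at p = γ·h = 7.74009 × 4.83 = 37.3846 kN/m².
A = 3.07 × 2.25 = 6.9075 m².
F = p·A = 37.3846 × 6.9075 = 258.234 kN.

F ≈ 258 kN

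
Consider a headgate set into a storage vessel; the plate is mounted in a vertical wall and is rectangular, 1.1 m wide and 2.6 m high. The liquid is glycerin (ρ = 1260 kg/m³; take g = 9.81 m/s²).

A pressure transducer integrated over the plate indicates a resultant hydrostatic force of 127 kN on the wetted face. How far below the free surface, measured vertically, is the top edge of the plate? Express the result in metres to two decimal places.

γ = ρg = 1260 × 9.81 / 1000 = 12.3606 kN/m³.
A = 1.1 × 2.6 = 2.86 m².
From F = γ·h_c·A, the centroid depth is h_c = 127/(12.3606 × 2.86) = 3.59251 m.
The centroid lies 2.6/2 = 1.3 m below the top edge, so the top edge sits at h_top = 3.59251 − 1.3 = 2.29251 m below the surface.

d_top ≈ 2.29 m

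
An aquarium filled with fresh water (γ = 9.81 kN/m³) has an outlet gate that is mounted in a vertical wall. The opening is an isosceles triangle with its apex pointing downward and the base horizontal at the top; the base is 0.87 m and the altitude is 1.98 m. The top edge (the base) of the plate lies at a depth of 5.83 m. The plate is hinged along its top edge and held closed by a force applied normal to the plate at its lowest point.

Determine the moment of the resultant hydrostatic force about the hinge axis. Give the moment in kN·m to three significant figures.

M ≈ 38.0 kN·m

γ = 9.81 kN/m³.
With the apex down, the centroid sits h/3 = 1.98/3 = 0.66 m below the base (the top edge), so the centroid depth is h_c = 5.83 + 0.66 = 6.49 m.
A = ½ × 0.87 × 1.98 = 0.8613 m².
Resultant F = γ·h_c·A = 9.81 × 6.49 × 0.8613 = 54.8363 kN.
I_c = b·h³/36 = 0.87 × 1.98³/36 = 0.187591 m⁴.
Centre of pressure: y_p = y_c + I_c/(y_c·A) = 6.49 + 0.187591/(6.49 × 0.8613) = 6.49 + 0.0335593 = 6.52356 m along the plane.
The resultant acts 0.66 + 0.0335593 = 0.693559 m (along the plate) below the hinge at the top edge, so the moment about the hinge is M = F × 0.693559 = 54.8363 × 0.693559 = 38.0322 kN·m.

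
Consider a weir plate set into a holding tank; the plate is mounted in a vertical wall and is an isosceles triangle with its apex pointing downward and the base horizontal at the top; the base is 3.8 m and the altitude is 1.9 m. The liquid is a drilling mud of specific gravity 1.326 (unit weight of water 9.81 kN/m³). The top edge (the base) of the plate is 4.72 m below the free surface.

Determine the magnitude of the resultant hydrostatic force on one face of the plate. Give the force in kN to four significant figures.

γ = 1.326 × 9.81 = 13.00806 kN/m³.
With the apex down, the centroid sits h/3 = 1.9/3 = 0.633333 m below the base (the top edge), so the centroid depth is h_c = 4.72 + 0.633333 = 5.35333 m.
A = ½ × 3.8 × 1.9 = 3.61 m².
Resultant F = γ·h_c·A = 13.00806 × 5.35333 × 3.61 = 251.388 kN.

F ≈ 251.4 kN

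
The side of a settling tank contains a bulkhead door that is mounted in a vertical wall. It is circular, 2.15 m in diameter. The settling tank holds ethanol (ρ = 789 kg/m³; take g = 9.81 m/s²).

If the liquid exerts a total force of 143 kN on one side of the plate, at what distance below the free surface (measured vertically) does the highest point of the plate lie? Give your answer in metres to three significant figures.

γ = ρg = 789 × 9.81 / 1000 = 7.74009 kN/m³.
A = π(1.075)² = 3.6305 m².
From F = γ·h_c·A, the centroid depth is h_c = 143/(7.74009 × 3.6305) = 5.0889 m.
The centroid is at the centre, 1.075 m below the top of the plate, so the highest point sits at h_top = 5.0889 − 1.075 = 4.0139 m below the surface.

d_top ≈ 4.01 m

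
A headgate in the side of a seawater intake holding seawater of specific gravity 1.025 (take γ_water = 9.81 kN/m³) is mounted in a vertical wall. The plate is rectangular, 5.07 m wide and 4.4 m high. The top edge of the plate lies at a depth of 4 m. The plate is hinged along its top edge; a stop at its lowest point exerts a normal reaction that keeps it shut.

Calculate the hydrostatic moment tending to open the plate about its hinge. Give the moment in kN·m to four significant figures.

γ = 1.025 × 9.81 = 10.05525 kN/m³.
The centroid lies 4.4/2 = 2.2 m below the top edge, so the centroid depth is h_c = 4 + 2.2 = 6.2 m.
A = 5.07 × 4.4 = 22.308 m².
Resultant F = γ·h_c·A = 10.05525 × 6.2 × 22.308 = 1390.74 kN.
I_c = b·h³/12 = 5.07 × 4.4³/12 = 35.9902 m⁴.
Centre of pressure: y_p = y_c + I_c/(y_c·A) = 6.2 + 35.9902/(6.2 × 22.308) = 6.2 + 0.260215 = 6.46021 m along the plane.
The resultant acts 2.2 + 0.260215 = 2.46022 m (along the plate) below the hinge at the top edge, so the moment about the hinge is M = F × 2.46022 = 1390.74 × 2.46022 = 3421.53 kN·m.

M ≈ 3422 kN·m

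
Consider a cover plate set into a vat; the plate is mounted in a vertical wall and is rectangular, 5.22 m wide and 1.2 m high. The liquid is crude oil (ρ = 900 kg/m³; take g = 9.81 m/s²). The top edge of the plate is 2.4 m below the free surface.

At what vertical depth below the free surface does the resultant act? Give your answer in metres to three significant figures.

h_p = 3.04 m

γ = ρg = 900 × 9.81 / 1000 = 8.829 kN/m³.
The centroid lies 1.2/2 = 0.6 m below the top edge, so the centroid depth is h_c = 2.4 + 0.6 = 3 m.
A = 5.22 × 1.2 = 6.264 m².
Resultant F = γ·h_c·A = 8.829 × 3 × 6.264 = 165.915 kN.
I_c = b·h³/12 = 5.22 × 1.2³/12 = 0.75168 m⁴.
Centre of pressure: y_p = y_c + I_c/(y_c·A) = 3 + 0.75168/(3 × 6.264) = 3 + 0.04 = 3.04 m along the plane.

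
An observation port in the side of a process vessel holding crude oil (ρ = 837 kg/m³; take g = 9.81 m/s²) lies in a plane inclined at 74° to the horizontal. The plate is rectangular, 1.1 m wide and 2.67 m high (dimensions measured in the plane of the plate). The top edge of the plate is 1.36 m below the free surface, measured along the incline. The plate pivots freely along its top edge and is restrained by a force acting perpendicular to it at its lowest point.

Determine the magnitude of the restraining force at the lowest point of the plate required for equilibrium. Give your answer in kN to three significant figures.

P ≈ 36.4 kN

γ = ρg = 837 × 9.81 / 1000 = 8.21097 kN/m³.
Let θ = 74° be the plate's angle to the horizontal; measure y along the incline from where the plane meets the free surface. Vertical depth h = y·sinθ with sinθ = 0.961262.
The centroid lies 2.67/2 = 1.335 m below the top edge, so y_c = 1.36 + 1.335 = 2.695 m and h_c = 2.695 × 0.961262 = 2.5906 m.
A = 1.1 × 2.67 = 2.937 m².
Resultant F = γ·h_c·A = 8.21097 × 2.5906 × 2.937 = 62.4739 kN.
I_c = b·h³/12 = 1.1 × 2.67³/12 = 1.7448 m⁴.
Centre of pressure: y_p = y_c + I_c/(y_c·A) = 2.695 + 1.7448/(2.695 × 2.937) = 2.695 + 0.220436 = 2.91544 m along the plane.
The resultant acts 1.335 + 0.220436 = 1.55544 m (along the plate) below the hinge at the top edge, so the moment about the hinge is M = F × 1.55544 = 62.4739 × 1.55544 = 97.1744 kN·m.
A normal force at the bottom, 2.67 m from the hinge, must supply this moment: P = 97.1744/2.67 = 36.3949 kN.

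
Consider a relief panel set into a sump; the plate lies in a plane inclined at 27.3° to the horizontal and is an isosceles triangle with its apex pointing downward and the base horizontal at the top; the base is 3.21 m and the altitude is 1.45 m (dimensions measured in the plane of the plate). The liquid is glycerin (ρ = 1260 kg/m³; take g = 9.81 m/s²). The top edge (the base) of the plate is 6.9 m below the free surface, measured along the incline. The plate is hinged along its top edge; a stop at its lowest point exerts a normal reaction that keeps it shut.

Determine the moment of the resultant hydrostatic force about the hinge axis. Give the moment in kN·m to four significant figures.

M ≈ 48.62 kN·m

γ = ρg = 1260 × 9.81 / 1000 = 12.3606 kN/m³.
Let θ = 27.3° be the plate's angle to the horizontal; measure y along the incline from where the plane meets the free surface. Vertical depth h = y·sinθ with sinθ = 0.458650.
With the apex down, the centroid sits h/3 = 1.45/3 = 0.483333 m below the base (the top edge), so y_c = 6.9 + 0.483333 = 7.38333 m and h_c = 7.38333 × 0.458650 = 3.38636 m.
A = ½ × 3.21 × 1.45 = 2.32725 m².
Resultant F = γ·h_c·A = 12.3606 × 3.38636 × 2.32725 = 97.4127 kN.
I_c = b·h³/36 = 3.21 × 1.45³/36 = 0.271836 m⁴.
Centre of pressure: y_p = y_c + I_c/(y_c·A) = 7.38333 + 0.271836/(7.38333 × 2.32725) = 7.38333 + 0.0158202 = 7.39915 m along the plane.
The resultant acts 0.483333 + 0.0158202 = 0.499153 m (along the plate) below the hinge at the top edge, so the moment about the hinge is M = F × 0.499153 = 97.4127 × 0.499153 = 48.6238 kN·m.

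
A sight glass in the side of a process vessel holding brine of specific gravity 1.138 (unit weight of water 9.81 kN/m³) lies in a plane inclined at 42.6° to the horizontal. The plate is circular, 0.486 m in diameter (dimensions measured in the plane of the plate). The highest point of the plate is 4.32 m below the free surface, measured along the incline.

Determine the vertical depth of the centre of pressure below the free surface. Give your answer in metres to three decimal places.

h_p = 3.091 m

γ = 1.138 × 9.81 = 11.16378 kN/m³.
Let θ = 42.6° be the plate's angle to the horizontal; measure y along the incline from where the plane meets the free surface. Vertical depth h = y·sinθ with sinθ = 0.676876.
The centroid is at the centre, 0.243 m below the top of the plate, so y_c = 4.32 + 0.243 = 4.563 m and h_c = 4.563 × 0.676876 = 3.08859 m.
A = π(0.243)² = 0.185508 m².
Resultant F = γ·h_c·A = 11.16378 × 3.08859 × 0.185508 = 6.39638 kN.
I_c = πr⁴/4 = π × 0.243⁴/4 = 0.00273851 m⁴.
Centre of pressure: y_p = y_c + I_c/(y_c·A) = 4.563 + 0.00273851/(4.563 × 0.185508) = 4.563 + 0.0032352 = 4.56624 m along the plane.
Vertically, h_p = y_p·sinθ = 4.56624 × 0.676876 = 3.09078 m.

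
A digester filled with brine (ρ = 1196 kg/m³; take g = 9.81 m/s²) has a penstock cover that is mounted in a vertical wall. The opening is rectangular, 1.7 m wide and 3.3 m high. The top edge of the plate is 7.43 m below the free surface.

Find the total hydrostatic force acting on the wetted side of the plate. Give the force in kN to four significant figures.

F ≈ 597.7 kN

γ = ρg = 1196 × 9.81 / 1000 = 11.73276 kN/m³.
The centroid lies 3.3/2 = 1.65 m below the top edge, so the centroid depth is h_c = 7.43 + 1.65 = 9.08 m.
A = 1.7 × 3.3 = 5.61 m².
Resultant F = γ·h_c·A = 11.73276 × 9.08 × 5.61 = 597.653 kN.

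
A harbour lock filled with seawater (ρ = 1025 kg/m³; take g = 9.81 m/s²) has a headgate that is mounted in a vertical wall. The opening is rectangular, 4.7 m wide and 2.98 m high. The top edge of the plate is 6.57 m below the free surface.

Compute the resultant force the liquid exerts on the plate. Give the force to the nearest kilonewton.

F ≈ 1135 kN

γ = ρg = 1025 × 9.81 / 1000 = 10.05525 kN/m³.
The centroid lies 2.98/2 = 1.49 m below the top edge, so the centroid depth is h_c = 6.57 + 1.49 = 8.06 m.
A = 4.7 × 2.98 = 14.006 m².
Resultant F = γ·h_c·A = 10.05525 × 8.06 × 14.006 = 1135.12 kN.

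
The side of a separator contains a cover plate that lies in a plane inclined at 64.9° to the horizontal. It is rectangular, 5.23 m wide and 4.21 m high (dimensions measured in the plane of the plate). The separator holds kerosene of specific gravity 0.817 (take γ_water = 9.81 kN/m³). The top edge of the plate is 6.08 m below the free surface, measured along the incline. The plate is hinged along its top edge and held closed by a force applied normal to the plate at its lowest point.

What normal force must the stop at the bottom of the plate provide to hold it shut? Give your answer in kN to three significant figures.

γ = 0.817 × 9.81 = 8.01477 kN/m³.
Let θ = 64.9° be the plate's angle to the horizontal; measure y along the incline from where the plane meets the free surface. Vertical depth h = y·sinθ with sinθ = 0.905569.
The centroid lies 4.21/2 = 2.105 m below the top edge, so y_c = 6.08 + 2.105 = 8.185 m and h_c = 8.185 × 0.905569 = 7.41208 m.
A = 5.23 × 4.21 = 22.0183 m².
Resultant F = γ·h_c·A = 8.01477 × 7.41208 × 22.0183 = 1308.02 kN.
I_c = b·h³/12 = 5.23 × 4.21³/12 = 32.5212 m⁴.
Centre of pressure: y_p = y_c + I_c/(y_c·A) = 8.185 + 32.5212/(8.185 × 22.0183) = 8.185 + 0.180453 = 8.36545 m along the plane.
The resultant acts 2.105 + 0.180453 = 2.28545 m (along the plate) below the hinge at the top edge, so the moment about the hinge is M = F × 2.28545 = 1308.02 × 2.28545 = 2989.41 kN·m.
A normal force at the bottom, 4.21 m from the hinge, must supply this moment: P = 2989.41/4.21 = 710.074 kN.

P ≈ 710 kN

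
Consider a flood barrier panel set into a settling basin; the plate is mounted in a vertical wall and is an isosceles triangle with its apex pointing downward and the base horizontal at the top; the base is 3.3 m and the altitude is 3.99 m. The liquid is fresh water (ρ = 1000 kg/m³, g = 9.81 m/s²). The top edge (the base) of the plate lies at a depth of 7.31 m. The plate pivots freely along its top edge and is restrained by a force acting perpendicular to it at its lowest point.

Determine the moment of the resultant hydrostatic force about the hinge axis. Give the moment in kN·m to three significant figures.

M ≈ 799 kN·m

γ = ρg = 1000 × 9.81 = 9810 N/m³ = 9.81 kN/m³.
With the apex down, the centroid sits h/3 = 3.99/3 = 1.33 m below the base (the top edge), so the centroid depth is h_c = 7.31 + 1.33 = 8.64 m.
A = ½ × 3.3 × 3.99 = 6.5835 m².
Resultant F = γ·h_c·A = 9.81 × 8.64 × 6.5835 = 558.007 kN.
I_c = b·h³/36 = 3.3 × 3.99³/36 = 5.82278 m⁴.
Centre of pressure: y_p = y_c + I_c/(y_c·A) = 8.64 + 5.82278/(8.64 × 6.5835) = 8.64 + 0.102367 = 8.74237 m along the plane.
The resultant acts 1.33 + 0.102367 = 1.43237 m (along the plate) below the hinge at the top edge, so the moment about the hinge is M = F × 1.43237 = 558.007 × 1.43237 = 799.272 kN·m.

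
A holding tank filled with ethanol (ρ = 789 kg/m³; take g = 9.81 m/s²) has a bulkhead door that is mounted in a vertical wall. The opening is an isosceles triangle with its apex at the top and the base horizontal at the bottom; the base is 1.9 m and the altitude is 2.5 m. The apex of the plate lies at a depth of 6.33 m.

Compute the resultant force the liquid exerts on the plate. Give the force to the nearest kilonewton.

γ = ρg = 789 × 9.81 / 1000 = 7.74009 kN/m³.
With the apex up, the centroid sits 2h/3 = 2 × 2.5/3 = 1.66667 m below the apex, so the centroid depth is h_c = 6.33 + 1.66667 = 7.99667 m.
A = ½ × 1.9 × 2.5 = 2.375 m².
Resultant F = γ·h_c·A = 7.74009 × 7.99667 × 2.375 = 147 kN.

F ≈ 147 kN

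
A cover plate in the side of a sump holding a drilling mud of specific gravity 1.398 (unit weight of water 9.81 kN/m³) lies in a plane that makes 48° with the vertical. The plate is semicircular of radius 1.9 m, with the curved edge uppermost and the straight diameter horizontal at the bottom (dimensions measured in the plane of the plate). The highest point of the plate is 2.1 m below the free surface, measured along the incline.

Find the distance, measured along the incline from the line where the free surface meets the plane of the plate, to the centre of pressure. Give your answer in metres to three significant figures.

y_p = 3.27 m

γ = 1.398 × 9.81 = 13.71438 kN/m³.
The plate makes 48° with the vertical, i.e. θ = 90° − 48° = 42° to the horizontal. Measuring y along the incline from the free-surface line, vertical depth h = y·sinθ with sinθ = 0.669131.
The centroid lies 4r/(3π) = 0.806385 m above the diameter, so r − 4r/(3π) = 1.9 − 0.806385 = 1.09361 m below the topmost point, so y_c = 2.1 + 1.09361 = 3.19361 m and h_c = 3.19361 × 0.669131 = 2.13694 m.
A = πr²/2 = π × 1.9²/2 = 5.67057 m².
Resultant F = γ·h_c·A = 13.71438 × 2.13694 × 5.67057 = 166.186 kN.
I_c = (π/8 − 8/(9π))·r⁴ = 0.109757 × 1.9⁴ = 1.43036 m⁴.
Centre of pressure: y_p = y_c + I_c/(y_c·A) = 3.19361 + 1.43036/(3.19361 × 5.67057) = 3.19361 + 0.0789836 = 3.27259 m along the plane.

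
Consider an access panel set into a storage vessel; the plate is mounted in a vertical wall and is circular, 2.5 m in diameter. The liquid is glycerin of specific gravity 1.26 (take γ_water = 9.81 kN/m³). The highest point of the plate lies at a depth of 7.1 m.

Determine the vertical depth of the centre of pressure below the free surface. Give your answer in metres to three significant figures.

h_p = 8.40 m

γ = 1.26 × 9.81 = 12.3606 kN/m³.
The centroid is at the centre, 1.25 m below the top of the plate, so the centroid depth is h_c = 7.1 + 1.25 = 8.35 m.
A = π(1.25)² = 4.90874 m².
Resultant F = γ·h_c·A = 12.3606 × 8.35 × 4.90874 = 506.636 kN.
I_c = πr⁴/4 = π × 1.25⁴/4 = 1.91748 m⁴.
Centre of pressure: y_p = y_c + I_c/(y_c·A) = 8.35 + 1.91748/(8.35 × 4.90874) = 8.35 + 0.0467815 = 8.39678 m along the plane.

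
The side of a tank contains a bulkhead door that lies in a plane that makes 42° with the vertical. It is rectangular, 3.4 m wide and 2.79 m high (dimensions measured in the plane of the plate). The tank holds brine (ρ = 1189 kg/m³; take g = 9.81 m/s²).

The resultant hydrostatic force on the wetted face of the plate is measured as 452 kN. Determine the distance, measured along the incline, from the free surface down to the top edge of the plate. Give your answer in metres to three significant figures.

γ = ρg = 1189 × 9.81 / 1000 = 11.66409 kN/m³.
A = 3.4 × 2.79 = 9.486 m².
From F = γ·h_c·A, the centroid depth is h_c = 452/(11.66409 × 9.486) = 4.08512 m.
The plate makes 42° with the vertical, i.e. θ = 90° − 42° = 48° to the horizontal. Measuring y along the incline from the free-surface line, vertical depth h = y·sinθ with sinθ = 0.743145.
Along the incline, y_c = h_c/sinθ = 4.08512/0.743145 = 5.49707 m.
The centroid lies 2.79/2 = 1.395 m below the top edge, so the top edge sits at y_top = 5.49707 − 1.395 = 4.10207 m along the incline.

y_top ≈ 4.10 m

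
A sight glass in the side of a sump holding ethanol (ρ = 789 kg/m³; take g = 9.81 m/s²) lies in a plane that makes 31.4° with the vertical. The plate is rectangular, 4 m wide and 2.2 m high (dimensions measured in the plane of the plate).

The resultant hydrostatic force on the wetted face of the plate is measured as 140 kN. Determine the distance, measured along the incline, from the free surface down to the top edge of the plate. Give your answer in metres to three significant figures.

γ = ρg = 789 × 9.81 / 1000 = 7.74009 kN/m³.
A = 4 × 2.2 = 8.8 m².
From F = γ·h_c·A, the centroid depth is h_c = 140/(7.74009 × 8.8) = 2.05541 m.
The plate makes 31.4° with the vertical, i.e. θ = 90° − 31.4° = 58.6° to the horizontal. Measuring y along the incline from the free-surface line, vertical depth h = y·sinθ with sinθ = 0.853551.
Along the incline, y_c = h_c/sinθ = 2.05541/0.853551 = 2.40807 m.
The centroid lies 2.2/2 = 1.1 m below the top edge, so the top edge sits at y_top = 2.40807 − 1.1 = 1.30807 m along the incline.

y_top ≈ 1.31 m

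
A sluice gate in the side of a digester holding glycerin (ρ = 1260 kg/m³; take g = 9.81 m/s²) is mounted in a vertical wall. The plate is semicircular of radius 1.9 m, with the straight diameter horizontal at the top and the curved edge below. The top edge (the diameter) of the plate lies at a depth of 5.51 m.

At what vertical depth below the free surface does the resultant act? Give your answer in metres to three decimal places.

γ = ρg = 1260 × 9.81 / 1000 = 12.3606 kN/m³.
The centroid of a semicircle lies 4r/(3π) = 0.806385 m from the diameter, here below the top edge, so the centroid depth is h_c = 5.51 + 0.806385 = 6.31638 m.
A = πr²/2 = π × 1.9²/2 = 5.67057 m².
Resultant F = γ·h_c·A = 12.3606 × 6.31638 × 5.67057 = 442.725 kN.
I_c = (π/8 − 8/(9π))·r⁴ = 0.109757 × 1.9⁴ = 1.43036 m⁴.
Centre of pressure: y_p = y_c + I_c/(y_c·A) = 6.31638 + 1.43036/(6.31638 × 5.67057) = 6.31638 + 0.0399347 = 6.35631 m along the plane.

h_p = 6.356 m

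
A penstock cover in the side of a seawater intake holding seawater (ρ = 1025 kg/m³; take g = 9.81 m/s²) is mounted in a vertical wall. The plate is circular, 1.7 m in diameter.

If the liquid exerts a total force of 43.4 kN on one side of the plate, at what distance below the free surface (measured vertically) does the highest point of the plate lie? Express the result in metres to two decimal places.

d_top ≈ 1.05 m

γ = ρg = 1025 × 9.81 / 1000 = 10.05525 kN/m³.
A = π(0.85)² = 2.2698 m².
From F = γ·h_c·A, the centroid depth is h_c = 43.4/(10.05525 × 2.2698) = 1.90156 m.
The centroid is at the centre, 0.85 m below the top of the plate, so the highest point sits at h_top = 1.90156 − 0.85 = 1.05156 m below the surface.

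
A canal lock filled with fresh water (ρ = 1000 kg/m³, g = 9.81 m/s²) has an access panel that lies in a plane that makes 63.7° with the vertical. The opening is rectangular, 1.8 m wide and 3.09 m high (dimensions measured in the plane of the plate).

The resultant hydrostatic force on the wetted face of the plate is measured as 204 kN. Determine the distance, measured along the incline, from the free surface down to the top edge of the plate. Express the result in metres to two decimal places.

γ = ρg = 1000 × 9.81 = 9810 N/m³ = 9.81 kN/m³.
A = 1.8 × 3.09 = 5.562 m².
From F = γ·h_c·A, the centroid depth is h_c = 204/(9.81 × 5.562) = 3.73878 m.
The plate makes 63.7° with the vertical, i.e. θ = 90° − 63.7° = 26.3° to the horizontal. Measuring y along the incline from the free-surface line, vertical depth h = y·sinθ with sinθ = 0.443071.
Along the incline, y_c = h_c/sinθ = 3.73878/0.443071 = 8.43833 m.
The centroid lies 3.09/2 = 1.545 m below the top edge, so the top edge sits at y_top = 8.43833 − 1.545 = 6.89333 m along the incline.

y_top ≈ 6.89 m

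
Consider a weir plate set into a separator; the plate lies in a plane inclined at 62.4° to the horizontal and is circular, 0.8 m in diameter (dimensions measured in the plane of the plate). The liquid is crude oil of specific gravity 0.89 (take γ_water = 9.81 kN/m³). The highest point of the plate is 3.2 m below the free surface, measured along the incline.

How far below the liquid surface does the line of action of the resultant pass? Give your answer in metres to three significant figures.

γ = 0.89 × 9.81 = 8.7309 kN/m³.
Let θ = 62.4° be the plate's angle to the horizontal; measure y along the incline from where the plane meets the free surface. Vertical depth h = y·sinθ with sinθ = 0.886204.
The centroid is at the centre, 0.4 m below the top of the plate, so y_c = 3.2 + 0.4 = 3.6 m and h_c = 3.6 × 0.886204 = 3.19033 m.
A = π(0.4)² = 0.502655 m².
Resultant F = γ·h_c·A = 8.7309 × 3.19033 × 0.502655 = 14.0012 kN.
I_c = πr⁴/4 = π × 0.4⁴/4 = 0.0201062 m⁴.
Centre of pressure: y_p = y_c + I_c/(y_c·A) = 3.6 + 0.0201062/(3.6 × 0.502655) = 3.6 + 0.0111111 = 3.61111 m along the plane.
Vertically, h_p = y_p·sinθ = 3.61111 × 0.886204 = 3.20018 m.

h_p = 3.20 m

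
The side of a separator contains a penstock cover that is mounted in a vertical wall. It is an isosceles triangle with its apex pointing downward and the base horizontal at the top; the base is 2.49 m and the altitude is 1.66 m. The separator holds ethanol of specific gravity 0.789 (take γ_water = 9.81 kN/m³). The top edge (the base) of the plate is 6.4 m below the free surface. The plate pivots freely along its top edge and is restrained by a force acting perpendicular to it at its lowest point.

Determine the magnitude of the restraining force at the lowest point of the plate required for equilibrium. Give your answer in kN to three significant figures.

P ≈ 38.6 kN

γ = 0.789 × 9.81 = 7.74009 kN/m³.
With the apex down, the centroid sits h/3 = 1.66/3 = 0.553333 m below the base (the top edge), so the centroid depth is h_c = 6.4 + 0.553333 = 6.95333 m.
A = ½ × 2.49 × 1.66 = 2.0667 m².
Resultant F = γ·h_c·A = 7.74009 × 6.95333 × 2.0667 = 111.229 kN.
I_c = b·h³/36 = 2.49 × 1.66³/36 = 0.316389 m⁴.
Centre of pressure: y_p = y_c + I_c/(y_c·A) = 6.95333 + 0.316389/(6.95333 × 2.0667) = 6.95333 + 0.0220166 = 6.97535 m along the plane.
The resultant acts 0.553333 + 0.0220166 = 0.57535 m (along the plate) below the hinge at the top edge, so the moment about the hinge is M = F × 0.57535 = 111.229 × 0.57535 = 63.9956 kN·m.
A normal force at the bottom, 1.66 m from the hinge, must supply this moment: P = 63.9956/1.66 = 38.5516 kN.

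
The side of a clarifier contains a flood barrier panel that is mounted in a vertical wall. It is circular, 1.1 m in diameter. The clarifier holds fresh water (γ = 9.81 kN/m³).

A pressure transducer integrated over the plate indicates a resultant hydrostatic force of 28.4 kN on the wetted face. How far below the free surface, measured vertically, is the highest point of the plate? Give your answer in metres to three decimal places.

d_top ≈ 2.496 m

γ = 9.81 kN/m³.
A = π(0.55)² = 0.950332 m².
From F = γ·h_c·A, the centroid depth is h_c = 28.4/(9.81 × 0.950332) = 3.04631 m.
The centroid is at the centre, 0.55 m below the top of the plate, so the highest point sits at h_top = 3.04631 − 0.55 = 2.49631 m below the surface.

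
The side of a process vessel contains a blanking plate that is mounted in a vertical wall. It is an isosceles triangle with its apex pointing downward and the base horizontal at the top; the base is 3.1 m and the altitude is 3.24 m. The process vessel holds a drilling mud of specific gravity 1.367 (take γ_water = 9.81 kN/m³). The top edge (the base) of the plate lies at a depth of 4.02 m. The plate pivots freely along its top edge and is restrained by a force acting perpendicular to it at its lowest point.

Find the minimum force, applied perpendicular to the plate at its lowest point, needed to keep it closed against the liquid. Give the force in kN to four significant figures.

γ = 1.367 × 9.81 = 13.41027 kN/m³.
With the apex down, the centroid sits h/3 = 3.24/3 = 1.08 m below the base (the top edge), so the centroid depth is h_c = 4.02 + 1.08 = 5.1 m.
A = ½ × 3.1 × 3.24 = 5.022 m².
Resultant F = γ·h_c·A = 13.41027 × 5.1 × 5.022 = 343.467 kN.
I_c = b·h³/36 = 3.1 × 3.24³/36 = 2.92883 m⁴.
Centre of pressure: y_p = y_c + I_c/(y_c·A) = 5.1 + 2.92883/(5.1 × 5.022) = 5.1 + 0.114353 = 5.21435 m along the plane.
The resultant acts 1.08 + 0.114353 = 1.19435 m (along the plate) below the hinge at the top edge, so the moment about the hinge is M = F × 1.19435 = 343.467 × 1.19435 = 410.22 kN·m.
A normal force at the bottom, 3.24 m from the hinge, must supply this moment: P = 410.22/3.24 = 126.611 kN.

P ≈ 126.6 kN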